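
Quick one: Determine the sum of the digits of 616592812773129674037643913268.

6+1+6+5+9+2+8+1+2+7+7+3+1+2+9+6+7+4+0+3+7+6+4+3+9+1+3+2+6+8 = 138

138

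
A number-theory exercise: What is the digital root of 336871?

1

3+3+6+8+7+1 = 28
2+8 = 10
1+0 = 1
(Equivalently, 336871 mod 9 = 1.)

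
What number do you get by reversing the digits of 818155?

551818

Reversing 818155 gives 551818.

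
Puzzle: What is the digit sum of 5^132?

406

5^132 = 183670992315982423120115083940975887159166493245638675235742454106002696789801120758056640625
Sum of its 93 digits: 406.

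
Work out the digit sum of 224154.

18

2+2+4+1+5+4 = 18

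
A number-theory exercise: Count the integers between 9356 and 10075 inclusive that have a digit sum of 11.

The integers in [9356, 10075] that have a digit sum of 11: 10019, 10028, 10037, 10046, 10055, 10064, 10073.
7 qualify.

7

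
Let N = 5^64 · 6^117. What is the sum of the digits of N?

297

5^64 · 6^117 = 5994825864500426414230409112441942462197025514918081455755070071069736960000000000000000000000000000000000000000000000000000000000000000
Sum of its 136 digits: 297.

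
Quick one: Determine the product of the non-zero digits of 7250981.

5040

7×2×5×9×8×1 = 5040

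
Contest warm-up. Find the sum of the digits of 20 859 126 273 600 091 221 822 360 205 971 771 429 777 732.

174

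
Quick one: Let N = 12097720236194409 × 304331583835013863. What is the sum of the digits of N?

12097720236194409 × 304331583835013863 = 3681718360273942494637412878091967
Sum of its 34 digits: 165.

165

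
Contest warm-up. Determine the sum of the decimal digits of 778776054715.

7+7+8+7+7+6+0+5+4+7+1+5 = 64

64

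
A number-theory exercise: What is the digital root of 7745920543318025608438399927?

7

7+7+4+5+9+2+0+5+4+3+3+1+8+0+2+5+6+0+8+4+3+8+3+9+9+9+2+7 = 133
1+3+3 = 7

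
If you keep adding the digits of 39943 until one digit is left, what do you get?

3+9+9+4+3 = 28
2+8 = 10
1+0 = 1

1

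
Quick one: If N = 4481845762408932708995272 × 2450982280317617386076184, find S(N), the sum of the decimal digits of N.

4481845762408932708995272 × 2450982280317617386076184 = 10984924546780896319312755483424499108501087802048
Sum of its 50 digits: 225.

225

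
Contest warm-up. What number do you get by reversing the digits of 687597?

Reversing 687597 gives 795786.

795786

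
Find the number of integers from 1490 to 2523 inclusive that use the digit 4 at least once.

The integers in [1490, 2523] that use the digit 4 at least once: 1490, 1491, 1492, 1493, 1494, 1495, …, 2504, 2514.
283 qualify.

283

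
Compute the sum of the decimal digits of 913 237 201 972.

46

9+1+3+2+3+7+2+0+1+9+7+2 = 46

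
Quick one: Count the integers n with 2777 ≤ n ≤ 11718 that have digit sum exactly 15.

514

The integers in [2777, 11718] that have digit sum exactly 15: 2805, 2814, 2823, 2832, 2841, 2850, …, 11706, 11715.
514 qualify.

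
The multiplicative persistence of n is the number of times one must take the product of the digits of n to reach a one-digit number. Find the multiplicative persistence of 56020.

56020 → 0 (1 step)

1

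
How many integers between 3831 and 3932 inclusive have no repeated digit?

56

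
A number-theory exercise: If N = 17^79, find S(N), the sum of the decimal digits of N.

440

17^79 = 16049621279626657045143271473566136815663210596611105405894971825820887406128729967604798715821553
Sum of its 98 digits: 440.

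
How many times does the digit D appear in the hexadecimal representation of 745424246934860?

1

745424246934860 in base 16 is 2A5F59B720D4C.
The digit D appears 1 time.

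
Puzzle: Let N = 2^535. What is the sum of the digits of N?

785

2^535 = 112472844863579909570263462692149546471742427957547915827518889315295939516787196757976017152597271428748022765838022378080206651387357492225212879521629096378368
Sum of its 162 digits: 785.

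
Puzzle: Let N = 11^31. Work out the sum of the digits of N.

137

11^31 = 191943424957750480504146841291811
Sum of its 33 digits: 137.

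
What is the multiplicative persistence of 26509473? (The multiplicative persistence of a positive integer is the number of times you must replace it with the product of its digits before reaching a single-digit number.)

1

26509473 → 0 (1 step)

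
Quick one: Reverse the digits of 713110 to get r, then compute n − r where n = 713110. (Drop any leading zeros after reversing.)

701793

Reverse of 713110 is 11317.
713110 − 11317 = 701793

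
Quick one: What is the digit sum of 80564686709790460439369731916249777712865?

211

8+0+5+6+4+6+8+6+7+0+9+7+9+0+4+6+0+4+3+9+3+6+9+7+3+1+9+1+6+2+4+9+7+7+7+7+1+2+8+6+5 = 211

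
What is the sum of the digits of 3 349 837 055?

47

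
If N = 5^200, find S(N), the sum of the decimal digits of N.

5^200 = 62230152778611417071440640537801242405902521687211671331011166147896988340353834411839448231257136169569665895551224821247160434722900390625
Sum of its 140 digits: 556.

556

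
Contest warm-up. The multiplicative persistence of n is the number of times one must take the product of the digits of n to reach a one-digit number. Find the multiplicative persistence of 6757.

2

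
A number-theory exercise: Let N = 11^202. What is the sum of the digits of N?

898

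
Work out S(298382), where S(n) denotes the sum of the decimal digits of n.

32

2+9+8+3+8+2 = 32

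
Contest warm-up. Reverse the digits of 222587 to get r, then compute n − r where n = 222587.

-562635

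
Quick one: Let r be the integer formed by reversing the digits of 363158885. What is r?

588851363

Reversing 363158885 gives 588851363.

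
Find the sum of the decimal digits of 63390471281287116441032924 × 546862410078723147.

63390471281287116441032924 × 546862410078723147 = 34665865900910757787969931724780391707891828
Sum of its 44 digits: 231.

231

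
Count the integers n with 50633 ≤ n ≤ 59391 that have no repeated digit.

The integers in [50633, 59391] that have no repeated digit: 50634, 50637, 50638, 50639, 50641, 50642, …, 59386, 59387.
2674 qualify.

2674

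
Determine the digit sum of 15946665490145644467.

1+5+9+4+6+6+6+5+4+9+0+1+4+5+6+4+4+4+6+7 = 96

96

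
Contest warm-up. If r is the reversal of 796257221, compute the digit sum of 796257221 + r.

Reversal of 796257221 is 122752697; 796257221 + 122752697 = 919009918.
Digit sum of 919009918: 9+1+9+0+0+9+9+1+8 = 46.

46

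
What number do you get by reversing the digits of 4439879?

9789344

Reversing 4439879 gives 9789344.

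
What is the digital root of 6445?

6+4+4+5 = 19
1+9 = 10
1+0 = 1
(Equivalently, 6445 mod 9 = 1.)

1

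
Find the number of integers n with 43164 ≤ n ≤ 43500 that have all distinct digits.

64

The integers in [43164, 43500] that have all distinct digits: 43165, 43167, 43168, 43169, 43170, 43172, …, 43297, 43298.
64 qualify.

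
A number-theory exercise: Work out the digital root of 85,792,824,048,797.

8+5+7+9+2+8+2+4+0+4+8+7+9+7 = 80
8+0 = 8

8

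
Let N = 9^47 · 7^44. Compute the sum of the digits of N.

9^47 · 7^44 = 10807163061540515470367541282175052818773226436195143006090669526457041939917098969
Sum of its 83 digits: 351.

351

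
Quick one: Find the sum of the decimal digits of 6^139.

6^139 = 1455538855293683909943468057541273219249493462007805563681546219025502238736664135695356383311470317688324096
Sum of its 109 digits: 486.

486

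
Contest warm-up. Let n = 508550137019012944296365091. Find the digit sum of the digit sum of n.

6

First digit sum: 105.
1+0+5 = 6.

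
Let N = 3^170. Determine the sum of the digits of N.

342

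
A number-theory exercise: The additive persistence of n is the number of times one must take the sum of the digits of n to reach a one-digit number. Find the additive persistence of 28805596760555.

2

28805596760555 → 71 → 8 (2 steps)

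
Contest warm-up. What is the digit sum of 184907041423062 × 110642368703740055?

184907041423062 × 110642368703740055 = 20458553053048160991768930148410
Sum of its 32 digits: 129.

129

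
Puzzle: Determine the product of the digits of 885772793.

8×8×5×7×7×2×7×9×3 = 5927040

5927040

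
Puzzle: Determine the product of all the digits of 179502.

0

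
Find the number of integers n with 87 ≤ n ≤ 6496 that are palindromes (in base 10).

The integers in [87, 6496] that are palindromes (in base 10): 88, 99, 101, 111, 121, 131, …, 6336, 6446.
147 qualify.

147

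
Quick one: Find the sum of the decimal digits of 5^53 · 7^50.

377

5^53 · 7^50 = 19966972993306210633293943829898446354356711385236167188850231468677520751953125
Sum of its 80 digits: 377.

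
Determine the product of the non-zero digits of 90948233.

46656

9×9×4×8×2×3×3 = 46656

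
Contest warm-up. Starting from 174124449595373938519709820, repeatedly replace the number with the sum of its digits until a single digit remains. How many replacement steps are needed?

3

174124449595373938519709820 → 129 → 12 → 3 (3 steps)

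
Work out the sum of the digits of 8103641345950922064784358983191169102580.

170

8+1+0+3+6+4+1+3+4+5+9+5+0+9+2+2+0+6+4+7+8+4+3+5+8+9+8+3+1+9+1+1+6+9+1+0+2+5+8+0 = 170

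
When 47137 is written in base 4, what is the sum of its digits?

10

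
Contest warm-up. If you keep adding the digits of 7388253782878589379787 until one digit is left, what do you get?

7+3+8+8+2+5+3+7+8+2+8+7+8+5+8+9+3+7+9+7+8+7 = 139
1+3+9 = 13
1+3 = 4
(Equivalently, 7388253782878589379787 mod 9 = 4.)

4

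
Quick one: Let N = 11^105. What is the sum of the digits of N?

11^105 = 22193813979407164354224423199022080924541468040973950575246733562521125229836087036788826138225193142654907051
Sum of its 110 digits: 458.

458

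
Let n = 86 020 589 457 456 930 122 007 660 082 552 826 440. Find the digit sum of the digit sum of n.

First digit sum: 151.
1+5+1 = 7.

7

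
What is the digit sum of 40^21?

46

40^21 = 4398046511104000000000000000000000
Sum of its 34 digits: 46.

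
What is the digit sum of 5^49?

158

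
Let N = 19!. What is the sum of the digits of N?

45

19! = 121645100408832000
Sum of its 18 digits: 45.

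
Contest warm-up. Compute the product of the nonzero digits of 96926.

9×6×9×2×6 = 5832

5832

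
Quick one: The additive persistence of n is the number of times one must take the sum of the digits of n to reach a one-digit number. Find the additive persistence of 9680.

9680 → 23 → 5 (2 steps)

2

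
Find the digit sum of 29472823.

2+9+4+7+2+8+2+3 = 37

37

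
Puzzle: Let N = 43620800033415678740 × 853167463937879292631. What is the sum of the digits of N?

188

43620800033415678740 × 853167463937879292631 = 37215847339450614934367034559455945364940
Sum of its 41 digits: 188.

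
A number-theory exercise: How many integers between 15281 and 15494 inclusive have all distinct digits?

The integers in [15281, 15494] that have all distinct digits: 15283, 15284, 15286, 15287, 15289, 15290, …, 15492, 15493.
92 qualify.

92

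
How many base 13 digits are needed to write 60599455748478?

13

60599455748478 in base 13 is 27A767282BB7A, which has 13 digits.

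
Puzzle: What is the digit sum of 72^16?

72^16 = 521578814501447328359509917696
Sum of its 30 digits: 144.

144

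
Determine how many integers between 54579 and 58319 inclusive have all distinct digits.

978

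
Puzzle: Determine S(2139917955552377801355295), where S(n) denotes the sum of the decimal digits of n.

2+1+3+9+9+1+7+9+5+5+5+5+2+3+7+7+8+0+1+3+5+5+2+9+5 = 118

118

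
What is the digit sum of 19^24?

163

19^24 = 4898762930960846817716295277921
Sum of its 31 digits: 163.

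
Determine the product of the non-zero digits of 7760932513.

238140

7×7×6×9×3×2×5×1×3 = 238140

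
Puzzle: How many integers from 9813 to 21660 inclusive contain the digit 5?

3957

The integers in [9813, 21660] that contain the digit 5: 9815, 9825, 9835, 9845, 9850, 9851, …, 21658, 21659.
3957 qualify.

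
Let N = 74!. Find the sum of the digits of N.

378

74! = 330788544151938641225953028221253782145683251820934971170611926835411235700971565459250872320000000000000000
Sum of its 108 digits: 378.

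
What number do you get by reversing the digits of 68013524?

42531086

Reversing 68013524 gives 42531086.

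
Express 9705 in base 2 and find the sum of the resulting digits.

9705 in base 2 is 10010111101001.
Digit sum: 1+0+0+1+0+1+1+1+1+0+1+0+0+1 = 8.

8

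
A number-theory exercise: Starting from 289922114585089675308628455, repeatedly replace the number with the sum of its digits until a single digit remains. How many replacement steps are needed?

289922114585089675308628455 → 132 → 6 (2 steps)

2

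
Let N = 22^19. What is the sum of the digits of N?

22^19 = 32064977213018365645815808
Sum of its 26 digits: 112.

112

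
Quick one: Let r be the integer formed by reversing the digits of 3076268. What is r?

Reversing 3076268 gives 8626703.

8626703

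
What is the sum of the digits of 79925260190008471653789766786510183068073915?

7+9+9+2+5+2+6+0+1+9+0+0+0+8+4+7+1+6+5+3+7+8+9+7+6+6+7+8+6+5+1+0+1+8+3+0+6+8+0+7+3+9+1+5 = 205

205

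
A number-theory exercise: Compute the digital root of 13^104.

The digital root of n equals n mod 9 (or 9 when 9 | n), so we need 13^104 mod 9.
13^104 ≡ 7 (mod 9), so the digital root is 7.

7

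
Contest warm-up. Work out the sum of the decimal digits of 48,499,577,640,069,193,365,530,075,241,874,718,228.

4+8+4+9+9+5+7+7+6+4+0+0+6+9+1+9+3+3+6+5+5+3+0+0+7+5+2+4+1+8+7+4+7+1+8+2+2+8 = 179

179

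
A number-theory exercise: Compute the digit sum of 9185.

9+1+8+5 = 23

23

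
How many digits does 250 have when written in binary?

250 in base 2 is 11111010, which has 8 digits.

8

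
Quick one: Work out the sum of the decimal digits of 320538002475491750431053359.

98

3+2+0+5+3+8+0+0+2+4+7+5+4+9+1+7+5+0+4+3+1+0+5+3+3+5+9 = 98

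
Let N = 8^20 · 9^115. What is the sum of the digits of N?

612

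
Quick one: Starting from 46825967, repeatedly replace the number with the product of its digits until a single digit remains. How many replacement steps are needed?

46825967 → 725760 → 0 (2 steps)

2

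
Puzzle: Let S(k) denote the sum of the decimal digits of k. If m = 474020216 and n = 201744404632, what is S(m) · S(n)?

S(474020216) = 4+7+4+0+2+0+2+1+6 = 26.
S(201744404632) = 2+0+1+7+4+4+4+0+4+6+3+2 = 37.
26 · 37 = 962.

962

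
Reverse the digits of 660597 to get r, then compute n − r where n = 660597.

Reverse of 660597 is 795066.
660597 − 795066 = -134469

-134469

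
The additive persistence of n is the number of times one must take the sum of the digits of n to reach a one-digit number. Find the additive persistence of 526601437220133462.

526601437220133462 → 57 → 12 → 3 (3 steps)

3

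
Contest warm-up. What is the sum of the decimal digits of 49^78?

550

49^78 = 684375166571500149069971016475029073861656567929830694323100654407833221808533066171413712544046001452274401914981868928799404253601
Sum of its 132 digits: 550.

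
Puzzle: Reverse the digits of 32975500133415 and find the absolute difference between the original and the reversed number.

18457600424508

Reverse of 32975500133415 is 51433100557923.
|32975500133415 − 51433100557923| = 18457600424508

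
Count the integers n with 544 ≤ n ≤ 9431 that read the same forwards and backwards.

130

The integers in [544, 9431] that read the same forwards and backwards: 545, 555, 565, 575, 585, 595, …, 9229, 9339.
130 qualify.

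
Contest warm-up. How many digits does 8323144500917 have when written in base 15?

8323144500917 in base 15 is E6786479262, which has 11 digits.

11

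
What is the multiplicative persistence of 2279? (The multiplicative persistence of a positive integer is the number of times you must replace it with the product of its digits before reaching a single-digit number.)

3

2279 → 252 → 20 → 0 (3 steps)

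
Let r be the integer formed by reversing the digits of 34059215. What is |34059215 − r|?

Reverse of 34059215 is 51295043.
|34059215 − 51295043| = 17235828

17235828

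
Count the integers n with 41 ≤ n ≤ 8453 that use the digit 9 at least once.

The integers in [41, 8453] that use the digit 9 at least once: 49, 59, 69, 79, 89, 90, …, 8439, 8449.
2245 qualify.

2245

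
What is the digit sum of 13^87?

13^87 = 8185998310860815599380499312330298539006431803783718344702355823859470167514304642248928162666917
Sum of its 97 digits: 442.

442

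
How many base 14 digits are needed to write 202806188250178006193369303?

23

202806188250178006193369303 in base 14 is C51D0A3C8038C6A0656D18B, which has 23 digits.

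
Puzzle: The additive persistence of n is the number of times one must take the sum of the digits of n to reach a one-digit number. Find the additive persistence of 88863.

2

88863 → 33 → 6 (2 steps)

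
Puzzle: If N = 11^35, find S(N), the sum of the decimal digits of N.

140

11^35 = 2810243684806424785061213903353404851
Sum of its 37 digits: 140.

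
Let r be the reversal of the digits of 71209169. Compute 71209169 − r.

Reverse of 71209169 is 96190217.
71209169 − 96190217 = -24981048

-24981048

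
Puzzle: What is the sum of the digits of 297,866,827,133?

2+9+7+8+6+6+8+2+7+1+3+3 = 62

62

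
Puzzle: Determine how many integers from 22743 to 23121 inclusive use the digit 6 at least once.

74

The integers in [22743, 23121] that use the digit 6 at least once: 22746, 22756, 22760, 22761, 22762, 22763, …, 23106, 23116.
74 qualify.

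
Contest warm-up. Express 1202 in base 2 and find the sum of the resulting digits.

1202 in base 2 is 10010110010.
Digit sum: 1+0+0+1+0+1+1+0+0+1+0 = 5.

5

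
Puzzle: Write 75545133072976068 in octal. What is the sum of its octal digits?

68

75545133072976068 in base 8 is 4143076276524604304.
Digit sum: 4+1+4+3+0+7+6+2+7+6+5+2+4+6+0+4+3+0+4 = 68.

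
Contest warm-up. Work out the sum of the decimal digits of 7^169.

7^169 = 66308432636238436452842473186437460393009614888413268588018935125429063450127299609685722840582579480596151640960379027858755420742547356225607
Sum of its 143 digits: 646.

646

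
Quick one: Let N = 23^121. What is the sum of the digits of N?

725

23^121 = 587581560280191360798487435074919416703550374271084183494091002514617630710798969431674927774402546994537941351820432461813890369213410943667123772857605744326337623
Sum of its 165 digits: 725.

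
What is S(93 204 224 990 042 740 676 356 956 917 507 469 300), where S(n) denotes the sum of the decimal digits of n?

165

9+3+2+0+4+2+2+4+9+9+0+0+4+2+7+4+0+6+7+6+3+5+6+9+5+6+9+1+7+5+0+7+4+6+9+3+0+0 = 165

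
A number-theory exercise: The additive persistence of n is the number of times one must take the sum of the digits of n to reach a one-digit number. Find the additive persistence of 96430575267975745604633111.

2

96430575267975745604633111 → 116 → 8 (2 steps)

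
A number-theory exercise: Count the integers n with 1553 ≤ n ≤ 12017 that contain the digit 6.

The integers in [1553, 12017] that contain the digit 6: 1556, 1560, 1561, 1562, 1563, 1564, …, 12006, 12016.
3612 qualify.

3612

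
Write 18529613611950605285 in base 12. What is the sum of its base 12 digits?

110

18529613611950605285 in base 12 is 84280B58866768A085.
Digit sum: 8+4+2+8+0+11+5+8+8+6+6+7+6+8+10+0+8+5 = 110.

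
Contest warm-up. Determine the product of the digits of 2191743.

1512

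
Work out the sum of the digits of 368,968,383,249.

69

3+6+8+9+6+8+3+8+3+2+4+9 = 69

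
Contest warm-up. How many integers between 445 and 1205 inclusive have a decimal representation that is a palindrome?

57

The integers in [445, 1205] that have a decimal representation that is a palindrome: 454, 464, 474, 484, 494, 505, …, 1001, 1111.
57 qualify.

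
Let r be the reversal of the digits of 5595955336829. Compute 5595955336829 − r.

-3690380259126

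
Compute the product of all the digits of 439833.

7776

4×3×9×8×3×3 = 7776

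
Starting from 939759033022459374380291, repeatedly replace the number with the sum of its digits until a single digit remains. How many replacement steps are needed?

2

939759033022459374380291 → 107 → 8 (2 steps)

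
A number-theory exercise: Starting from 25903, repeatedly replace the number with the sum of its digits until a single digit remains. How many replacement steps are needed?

25903 → 19 → 10 → 1 (3 steps)

3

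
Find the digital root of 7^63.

1

The digital root of n equals n mod 9 (or 9 when 9 | n), so we need 7^63 mod 9.
7^63 ≡ 1 (mod 9), so the digital root is 1.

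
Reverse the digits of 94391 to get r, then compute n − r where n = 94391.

Reverse of 94391 is 19349.
94391 − 19349 = 75042

75042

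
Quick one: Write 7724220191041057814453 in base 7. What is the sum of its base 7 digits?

65

7724220191041057814453 in base 7 is 55214105631302344410014600.
Digit sum: 5+5+2+1+4+1+0+5+6+3+1+3+0+2+3+4+4+4+1+0+0+1+4+6+0+0 = 65.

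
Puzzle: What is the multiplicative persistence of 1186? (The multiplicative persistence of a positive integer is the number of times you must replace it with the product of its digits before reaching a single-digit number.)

1186 → 48 → 32 → 6 (3 steps)

3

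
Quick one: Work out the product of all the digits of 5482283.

5×4×8×2×2×8×3 = 15360

15360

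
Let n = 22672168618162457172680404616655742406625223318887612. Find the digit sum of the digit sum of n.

6

First digit sum: 222.
2+2+2 = 6.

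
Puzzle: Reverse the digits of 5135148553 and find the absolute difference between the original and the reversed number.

Reverse of 5135148553 is 3558415315.
|5135148553 − 3558415315| = 1576733238

1576733238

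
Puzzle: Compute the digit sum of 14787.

1+4+7+8+7 = 27

27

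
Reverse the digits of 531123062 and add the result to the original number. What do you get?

Reverse of 531123062 is 260321135.
531123062 + 260321135 = 791444197

791444197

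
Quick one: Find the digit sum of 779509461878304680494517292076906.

7+7+9+5+0+9+4+6+1+8+7+8+3+0+4+6+8+0+4+9+4+5+1+7+2+9+2+0+7+6+9+0+6 = 163

163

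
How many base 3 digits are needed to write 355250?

355250 in base 3 is 200001022102, which has 12 digits.

12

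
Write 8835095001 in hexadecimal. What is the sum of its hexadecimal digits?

81

8835095001 in base 16 is 20E9CD9D9.
Digit sum: 2+0+14+9+12+13+9+13+9 = 81.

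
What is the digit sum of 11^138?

11^138 = 515454756837996126932571164788337585897095805346561431891954236511860197695949612141555083708881756956353776212374725758948607146447183667582681
Sum of its 144 digits: 712.

712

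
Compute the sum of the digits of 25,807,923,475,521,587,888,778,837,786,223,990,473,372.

216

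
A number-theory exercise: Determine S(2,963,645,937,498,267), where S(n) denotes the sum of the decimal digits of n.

90

2+9+6+3+6+4+5+9+3+7+4+9+8+2+6+7 = 90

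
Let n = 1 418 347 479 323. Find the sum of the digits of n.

56

1+4+1+8+3+4+7+4+7+9+3+2+3 = 56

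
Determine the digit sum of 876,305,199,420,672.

69

8+7+6+3+0+5+1+9+9+4+2+0+6+7+2 = 69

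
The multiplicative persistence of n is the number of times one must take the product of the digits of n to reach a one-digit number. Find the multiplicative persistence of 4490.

1

4490 → 0 (1 step)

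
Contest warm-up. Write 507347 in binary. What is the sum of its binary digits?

507347 in base 2 is 1111011110111010011.
Digit sum: 1+1+1+1+0+1+1+1+1+0+1+1+1+0+1+0+0+1+1 = 14.

14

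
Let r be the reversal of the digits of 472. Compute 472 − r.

198

Reverse of 472 is 274.
472 − 274 = 198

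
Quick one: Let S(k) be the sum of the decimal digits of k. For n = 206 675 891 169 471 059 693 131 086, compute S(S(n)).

6

First digit sum: 123.
1+2+3 = 6.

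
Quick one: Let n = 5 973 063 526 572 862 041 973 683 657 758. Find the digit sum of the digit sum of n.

11

First digit sum: 155.
1+5+5 = 11.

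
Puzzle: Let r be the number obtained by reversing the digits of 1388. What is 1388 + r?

10219

Reverse of 1388 is 8831.
1388 + 8831 = 10219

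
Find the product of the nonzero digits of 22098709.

18144

2×2×9×8×7×9 = 18144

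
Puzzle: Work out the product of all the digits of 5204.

5×2×0×4 = 0

0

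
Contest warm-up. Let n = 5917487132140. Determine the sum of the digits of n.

5+9+1+7+4+8+7+1+3+2+1+4+0 = 52

52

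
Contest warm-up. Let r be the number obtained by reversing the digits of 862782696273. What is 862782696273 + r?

1235478983541

Reverse of 862782696273 is 372696287268.
862782696273 + 372696287268 = 1235478983541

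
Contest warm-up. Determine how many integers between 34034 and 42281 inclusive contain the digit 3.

The integers in [34034, 42281] that contain the digit 3: 34034, 34035, 34036, 34037, 34038, 34039, …, 42263, 42273.
6563 qualify.

6563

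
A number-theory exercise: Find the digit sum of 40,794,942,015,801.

4+0+7+9+4+9+4+2+0+1+5+8+0+1 = 54

54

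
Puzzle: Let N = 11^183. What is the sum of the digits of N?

854

11^183 = 37571746543708717595533399210516754205924402693179299730045036528900429449814561980151266739964551610959525564918930727732279070855832626061105343429693485185485435999578019144141106712448131
Sum of its 191 digits: 854.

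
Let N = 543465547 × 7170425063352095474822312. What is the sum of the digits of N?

176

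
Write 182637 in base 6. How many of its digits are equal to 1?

1

182637 in base 6 is 3525313.
The digit 1 appears 1 time.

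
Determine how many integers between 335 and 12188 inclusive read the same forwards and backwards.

178

The integers in [335, 12188] that read the same forwards and backwards: 343, 353, 363, 373, 383, 393, …, 12021, 12121.
178 qualify.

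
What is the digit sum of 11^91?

353

11^91 = 58443248730331016423376362220113545242612980425266212714921832216993762011119642250537592395411
Sum of its 95 digits: 353.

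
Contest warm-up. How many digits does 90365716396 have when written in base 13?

90365716396 in base 13 is 86A181BC07, which has 10 digits.

10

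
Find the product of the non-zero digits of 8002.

16

8×2 = 16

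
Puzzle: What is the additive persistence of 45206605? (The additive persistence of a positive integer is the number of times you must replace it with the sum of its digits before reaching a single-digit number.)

45206605 → 28 → 10 → 1 (3 steps)

3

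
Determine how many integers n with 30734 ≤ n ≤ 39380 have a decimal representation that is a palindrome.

85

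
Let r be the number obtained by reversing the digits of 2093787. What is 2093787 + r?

Reverse of 2093787 is 7873902.
2093787 + 7873902 = 9967689

9967689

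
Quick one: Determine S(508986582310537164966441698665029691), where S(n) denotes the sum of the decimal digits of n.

5+0+8+9+8+6+5+8+2+3+1+0+5+3+7+1+6+4+9+6+6+4+4+1+6+9+8+6+6+5+0+2+9+6+9+1 = 178

178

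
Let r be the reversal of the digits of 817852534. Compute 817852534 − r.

Reverse of 817852534 is 435258718.
817852534 − 435258718 = 382593816

382593816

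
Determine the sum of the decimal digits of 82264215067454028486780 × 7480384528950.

171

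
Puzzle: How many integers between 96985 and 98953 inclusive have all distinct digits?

672

The integers in [96985, 98953] that have all distinct digits: 97012, 97013, 97014, 97015, 97016, 97018, …, 98764, 98765.
672 qualify.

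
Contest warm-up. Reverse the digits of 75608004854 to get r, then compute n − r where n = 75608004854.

29767924197

Reverse of 75608004854 is 45840080657.
75608004854 − 45840080657 = 29767924197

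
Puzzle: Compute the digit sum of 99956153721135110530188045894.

123

9+9+9+5+6+1+5+3+7+2+1+1+3+5+1+1+0+5+3+0+1+8+8+0+4+5+8+9+4 = 123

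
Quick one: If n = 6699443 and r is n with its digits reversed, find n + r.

10149409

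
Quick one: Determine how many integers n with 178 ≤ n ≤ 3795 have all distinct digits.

1992

The integers in [178, 3795] that have all distinct digits: 178, 179, 180, 182, 183, 184, …, 3794, 3795.
1992 qualify.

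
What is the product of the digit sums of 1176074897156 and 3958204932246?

S(1176074897156) = 1+1+7+6+0+7+4+8+9+7+1+5+6 = 62.
S(3958204932246) = 3+9+5+8+2+0+4+9+3+2+2+4+6 = 57.
62 · 57 = 3534.

3534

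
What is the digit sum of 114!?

648

114! = 2543559733472187557120132004189335234812341496026552301496526393412538629248600474981599398141467853800514886431180030568224218435400019580180261753940817530060800000000000000000000000000
Sum of its 187 digits: 648.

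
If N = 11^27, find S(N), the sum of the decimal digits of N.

125

11^27 = 13109994191499930367061460371
Sum of its 29 digits: 125.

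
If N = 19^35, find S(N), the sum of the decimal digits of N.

19^35 = 570658162108627174778971075491512021856922699
Sum of its 45 digits: 208.

208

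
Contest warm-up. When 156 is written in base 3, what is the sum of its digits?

156 in base 3 is 12210.
Digit sum: 1+2+2+1+0 = 6.

6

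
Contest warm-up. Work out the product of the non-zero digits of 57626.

2520

5×7×6×2×6 = 2520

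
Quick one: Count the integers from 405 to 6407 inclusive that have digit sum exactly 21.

317

The integers in [405, 6407] that have digit sum exactly 21: 489, 498, 579, 588, 597, 669, …, 6384, 6393.
317 qualify.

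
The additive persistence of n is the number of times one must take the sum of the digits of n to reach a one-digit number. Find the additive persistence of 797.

2

797 → 23 → 5 (2 steps)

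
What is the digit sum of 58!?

288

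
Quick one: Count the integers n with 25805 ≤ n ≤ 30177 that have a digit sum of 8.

12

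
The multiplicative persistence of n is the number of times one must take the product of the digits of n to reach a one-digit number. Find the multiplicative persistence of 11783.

4

11783 → 168 → 48 → 32 → 6 (4 steps)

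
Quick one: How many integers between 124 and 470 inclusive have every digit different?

255

The integers in [124, 470] that have every digit different: 124, 125, 126, 127, 128, 129, …, 469, 470.
255 qualify.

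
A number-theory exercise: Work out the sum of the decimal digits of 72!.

432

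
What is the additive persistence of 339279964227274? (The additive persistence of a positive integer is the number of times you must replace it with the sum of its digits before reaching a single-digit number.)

339279964227274 → 76 → 13 → 4 (3 steps)

3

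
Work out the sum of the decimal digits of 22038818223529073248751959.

2+2+0+3+8+8+1+8+2+2+3+5+2+9+0+7+3+2+4+8+7+5+1+9+5+9 = 115

115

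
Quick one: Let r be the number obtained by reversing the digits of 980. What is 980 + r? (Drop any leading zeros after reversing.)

1069

Reverse of 980 is 89.
980 + 89 = 1069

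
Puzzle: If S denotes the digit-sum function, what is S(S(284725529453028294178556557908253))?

13

First digit sum: 157.
1+5+7 = 13.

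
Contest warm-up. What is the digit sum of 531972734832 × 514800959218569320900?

144

531972734832 × 514800959218569320900 = 273860074169639223277546015588800
Sum of its 33 digits: 144.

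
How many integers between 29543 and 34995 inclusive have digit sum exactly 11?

The integers in [29543, 34995] that have digit sum exactly 11: 30008, 30017, 30026, 30035, 30044, 30053, …, 34310, 34400.
145 qualify.

145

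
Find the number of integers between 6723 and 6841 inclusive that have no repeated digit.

The integers in [6723, 6841] that have no repeated digit: 6723, 6724, 6725, 6728, 6729, 6730, …, 6840, 6841.
70 qualify.

70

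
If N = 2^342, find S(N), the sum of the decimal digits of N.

523

2^342 = 8958978968711216842229769122273777112486581988938598139599956403855167484720643781523509973086428463104
Sum of its 103 digits: 523.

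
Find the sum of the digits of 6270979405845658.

6+2+7+0+9+7+9+4+0+5+8+4+5+6+5+8 = 85

85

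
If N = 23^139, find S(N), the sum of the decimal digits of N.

23^139 = 1906203253420652482143316699229841214497124056921900262551003084669659635204943534456950721814283749181000993948658459776616830925412197548227146763759998403291761184640117724139284260482887
Sum of its 190 digits: 833.

833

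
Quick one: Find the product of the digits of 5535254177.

5×5×3×5×2×5×4×1×7×7 = 735000

735000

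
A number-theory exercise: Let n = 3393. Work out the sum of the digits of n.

3+3+9+3 = 18

18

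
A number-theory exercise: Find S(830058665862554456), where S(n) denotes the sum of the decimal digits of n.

86

8+3+0+0+5+8+6+6+5+8+6+2+5+5+4+4+5+6 = 86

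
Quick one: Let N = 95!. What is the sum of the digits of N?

95! = 10329978488239059262599702099394727095397746340117372869212250571234293987594703124871765375385424468563282236864226607350415360000000000000000000000
Sum of its 149 digits: 585.

585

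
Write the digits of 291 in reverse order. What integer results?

192

Reversing 291 gives 192.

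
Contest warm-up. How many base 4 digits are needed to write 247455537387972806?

29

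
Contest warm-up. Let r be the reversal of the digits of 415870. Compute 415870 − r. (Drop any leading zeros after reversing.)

Reverse of 415870 is 78514.
415870 − 78514 = 337356

337356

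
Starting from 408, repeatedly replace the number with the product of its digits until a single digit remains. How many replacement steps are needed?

1

408 → 0 (1 step)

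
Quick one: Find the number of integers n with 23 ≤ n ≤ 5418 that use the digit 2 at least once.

2238

The integers in [23, 5418] that use the digit 2 at least once: 23, 24, 25, 26, 27, 28, …, 5402, 5412.
2238 qualify.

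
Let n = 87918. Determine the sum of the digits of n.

8+7+9+1+8 = 33

33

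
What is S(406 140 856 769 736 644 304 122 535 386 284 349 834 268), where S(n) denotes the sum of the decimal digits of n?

189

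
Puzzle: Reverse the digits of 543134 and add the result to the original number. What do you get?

974479

Reverse of 543134 is 431345.
543134 + 431345 = 974479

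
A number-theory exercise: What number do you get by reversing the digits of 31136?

63113

Reversing 31136 gives 63113.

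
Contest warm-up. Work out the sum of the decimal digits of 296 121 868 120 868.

2+9+6+1+2+1+8+6+8+1+2+0+8+6+8 = 68

68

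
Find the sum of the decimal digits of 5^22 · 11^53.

290

5^22 · 11^53 = 37252241416662804191201473751823168716141039608002458407878875732421875
Sum of its 71 digits: 290.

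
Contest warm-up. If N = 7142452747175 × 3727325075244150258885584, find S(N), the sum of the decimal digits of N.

7142452747175 × 3727325075244150258885584 = 26622243223291844600425826894804225200
Sum of its 38 digits: 139.

139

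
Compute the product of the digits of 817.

56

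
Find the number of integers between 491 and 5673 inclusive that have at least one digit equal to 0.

The integers in [491, 5673] that have at least one digit equal to 0: 500, 501, 502, 503, 504, 505, …, 5660, 5670.
1391 qualify.

1391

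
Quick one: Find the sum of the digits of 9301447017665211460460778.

9+3+0+1+4+4+7+0+1+7+6+6+5+2+1+1+4+6+0+4+6+0+7+7+8 = 99

99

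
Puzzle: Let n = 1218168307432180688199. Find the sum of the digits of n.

96

1+2+1+8+1+6+8+3+0+7+4+3+2+1+8+0+6+8+8+1+9+9 = 96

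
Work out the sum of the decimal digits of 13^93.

13^93 = 39512250320847782482430188505249695960763096088389485759674433411807305339789553275948906695914138977853
Sum of its 104 digits: 514.

514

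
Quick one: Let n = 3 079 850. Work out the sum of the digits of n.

32

3+0+7+9+8+5+0 = 32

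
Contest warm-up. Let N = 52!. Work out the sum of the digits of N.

279

52! = 80658175170943878571660636856403766975289505440883277824000000000000
Sum of its 68 digits: 279.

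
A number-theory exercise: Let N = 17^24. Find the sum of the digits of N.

17^24 = 339448671314611904643504117121
Sum of its 30 digits: 109.

109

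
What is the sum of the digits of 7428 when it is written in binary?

5

7428 in base 2 is 1110100000100.
Digit sum: 1+1+1+0+1+0+0+0+0+0+1+0+0 = 5.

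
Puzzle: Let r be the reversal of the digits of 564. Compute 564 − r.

99

Reverse of 564 is 465.
564 − 465 = 99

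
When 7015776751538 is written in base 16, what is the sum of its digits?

7015776751538 in base 16 is 6617CE18FB2.
Digit sum: 6+6+1+7+12+14+1+8+15+11+2 = 83.

83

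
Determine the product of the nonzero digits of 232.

2×3×2 = 12

12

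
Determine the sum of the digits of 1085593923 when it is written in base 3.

23

1085593923 in base 3 is 2210122201212220100.
Digit sum: 2+2+1+0+1+2+2+2+0+1+2+1+2+2+2+0+1+0+0 = 23.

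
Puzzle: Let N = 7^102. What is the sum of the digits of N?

7^102 = 158489348971613141575887740685910623732002956746326644645760871238192881522209474940049
Sum of its 87 digits: 397.

397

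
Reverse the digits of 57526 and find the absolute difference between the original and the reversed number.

5049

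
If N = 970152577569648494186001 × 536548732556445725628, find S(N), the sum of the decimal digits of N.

970152577569648494186001 × 536548732556445725628 = 520534135881363796236825821756958865644533628
Sum of its 45 digits: 216.

216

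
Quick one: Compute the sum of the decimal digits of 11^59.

257

11^59 = 27680149049219827234040845032752615876276219551518008056540691
Sum of its 62 digits: 257.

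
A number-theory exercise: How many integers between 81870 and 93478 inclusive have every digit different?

The integers in [81870, 93478] that have every digit different: 81902, 81903, 81904, 81905, 81906, 81907, …, 93476, 93478.
3564 qualify.

3564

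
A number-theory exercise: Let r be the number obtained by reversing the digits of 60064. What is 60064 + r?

106070

Reverse of 60064 is 46006.
60064 + 46006 = 106070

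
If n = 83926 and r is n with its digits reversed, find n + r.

146864

Reverse of 83926 is 62938.
83926 + 62938 = 146864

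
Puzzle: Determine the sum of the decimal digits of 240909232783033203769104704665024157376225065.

170

2+4+0+9+0+9+2+3+2+7+8+3+0+3+3+2+0+3+7+6+9+1+0+4+7+0+4+6+6+5+0+2+4+1+5+7+3+7+6+2+2+5+0+6+5 = 170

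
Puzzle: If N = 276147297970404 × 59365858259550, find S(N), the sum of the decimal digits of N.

276147297970404 × 59365858259550 = 16393721350068723254850358200
Sum of its 29 digits: 108.

108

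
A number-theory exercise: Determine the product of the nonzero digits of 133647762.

1×3×3×6×4×7×7×6×2 = 127008

127008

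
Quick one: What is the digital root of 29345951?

2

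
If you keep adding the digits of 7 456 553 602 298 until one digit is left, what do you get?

8

7+4+5+6+5+5+3+6+0+2+2+9+8 = 62
6+2 = 8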